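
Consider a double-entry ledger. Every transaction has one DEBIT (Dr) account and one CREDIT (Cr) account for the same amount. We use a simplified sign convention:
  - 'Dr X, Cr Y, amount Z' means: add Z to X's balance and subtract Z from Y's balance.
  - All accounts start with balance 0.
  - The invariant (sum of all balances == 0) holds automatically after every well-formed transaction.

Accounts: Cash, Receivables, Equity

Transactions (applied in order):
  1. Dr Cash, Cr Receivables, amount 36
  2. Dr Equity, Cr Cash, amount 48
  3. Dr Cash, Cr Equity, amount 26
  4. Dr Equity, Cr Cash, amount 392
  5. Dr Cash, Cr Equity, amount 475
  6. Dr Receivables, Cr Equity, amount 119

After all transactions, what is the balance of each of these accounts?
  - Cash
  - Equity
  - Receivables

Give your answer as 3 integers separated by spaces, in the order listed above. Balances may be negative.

After txn 1 (Dr Cash, Cr Receivables, amount 36): Cash=36 Receivables=-36
After txn 2 (Dr Equity, Cr Cash, amount 48): Cash=-12 Equity=48 Receivables=-36
After txn 3 (Dr Cash, Cr Equity, amount 26): Cash=14 Equity=22 Receivables=-36
After txn 4 (Dr Equity, Cr Cash, amount 392): Cash=-378 Equity=414 Receivables=-36
After txn 5 (Dr Cash, Cr Equity, amount 475): Cash=97 Equity=-61 Receivables=-36
After txn 6 (Dr Receivables, Cr Equity, amount 119): Cash=97 Equity=-180 Receivables=83

Answer: 97 -180 83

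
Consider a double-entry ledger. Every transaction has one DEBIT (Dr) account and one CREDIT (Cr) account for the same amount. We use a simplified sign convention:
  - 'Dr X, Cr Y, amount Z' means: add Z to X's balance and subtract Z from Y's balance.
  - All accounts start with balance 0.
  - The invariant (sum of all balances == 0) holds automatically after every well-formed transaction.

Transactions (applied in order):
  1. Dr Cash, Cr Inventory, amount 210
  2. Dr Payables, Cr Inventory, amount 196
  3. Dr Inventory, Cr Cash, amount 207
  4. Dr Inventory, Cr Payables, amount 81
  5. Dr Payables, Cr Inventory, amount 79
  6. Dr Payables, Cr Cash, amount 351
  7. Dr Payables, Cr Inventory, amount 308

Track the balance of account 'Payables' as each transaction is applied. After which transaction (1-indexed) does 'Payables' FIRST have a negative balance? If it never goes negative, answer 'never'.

After txn 1: Payables=0
After txn 2: Payables=196
After txn 3: Payables=196
After txn 4: Payables=115
After txn 5: Payables=194
After txn 6: Payables=545
After txn 7: Payables=853

Answer: never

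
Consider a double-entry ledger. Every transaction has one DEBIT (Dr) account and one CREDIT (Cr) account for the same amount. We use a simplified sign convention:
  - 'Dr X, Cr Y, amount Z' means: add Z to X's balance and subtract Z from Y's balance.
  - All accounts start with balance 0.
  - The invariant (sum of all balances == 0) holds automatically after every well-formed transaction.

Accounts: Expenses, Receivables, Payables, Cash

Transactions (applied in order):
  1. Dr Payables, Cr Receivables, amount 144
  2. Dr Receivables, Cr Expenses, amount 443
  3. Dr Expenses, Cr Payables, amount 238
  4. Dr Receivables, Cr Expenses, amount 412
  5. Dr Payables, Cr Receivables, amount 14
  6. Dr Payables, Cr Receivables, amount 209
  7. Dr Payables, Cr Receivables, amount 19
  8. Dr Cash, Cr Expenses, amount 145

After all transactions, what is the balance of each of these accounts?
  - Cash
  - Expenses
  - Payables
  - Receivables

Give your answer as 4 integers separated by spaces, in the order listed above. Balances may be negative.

After txn 1 (Dr Payables, Cr Receivables, amount 144): Payables=144 Receivables=-144
After txn 2 (Dr Receivables, Cr Expenses, amount 443): Expenses=-443 Payables=144 Receivables=299
After txn 3 (Dr Expenses, Cr Payables, amount 238): Expenses=-205 Payables=-94 Receivables=299
After txn 4 (Dr Receivables, Cr Expenses, amount 412): Expenses=-617 Payables=-94 Receivables=711
After txn 5 (Dr Payables, Cr Receivables, amount 14): Expenses=-617 Payables=-80 Receivables=697
After txn 6 (Dr Payables, Cr Receivables, amount 209): Expenses=-617 Payables=129 Receivables=488
After txn 7 (Dr Payables, Cr Receivables, amount 19): Expenses=-617 Payables=148 Receivables=469
After txn 8 (Dr Cash, Cr Expenses, amount 145): Cash=145 Expenses=-762 Payables=148 Receivables=469

Answer: 145 -762 148 469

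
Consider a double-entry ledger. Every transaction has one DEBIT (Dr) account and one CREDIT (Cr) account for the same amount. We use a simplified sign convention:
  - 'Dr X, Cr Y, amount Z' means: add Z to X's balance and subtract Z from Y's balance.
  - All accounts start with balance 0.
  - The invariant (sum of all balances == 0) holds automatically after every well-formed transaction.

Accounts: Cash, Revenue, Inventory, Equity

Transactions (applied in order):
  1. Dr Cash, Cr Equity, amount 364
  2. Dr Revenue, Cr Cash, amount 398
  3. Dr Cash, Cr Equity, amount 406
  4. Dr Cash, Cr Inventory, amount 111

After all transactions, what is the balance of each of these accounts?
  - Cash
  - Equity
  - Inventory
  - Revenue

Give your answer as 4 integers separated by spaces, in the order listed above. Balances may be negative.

After txn 1 (Dr Cash, Cr Equity, amount 364): Cash=364 Equity=-364
After txn 2 (Dr Revenue, Cr Cash, amount 398): Cash=-34 Equity=-364 Revenue=398
After txn 3 (Dr Cash, Cr Equity, amount 406): Cash=372 Equity=-770 Revenue=398
After txn 4 (Dr Cash, Cr Inventory, amount 111): Cash=483 Equity=-770 Inventory=-111 Revenue=398

Answer: 483 -770 -111 398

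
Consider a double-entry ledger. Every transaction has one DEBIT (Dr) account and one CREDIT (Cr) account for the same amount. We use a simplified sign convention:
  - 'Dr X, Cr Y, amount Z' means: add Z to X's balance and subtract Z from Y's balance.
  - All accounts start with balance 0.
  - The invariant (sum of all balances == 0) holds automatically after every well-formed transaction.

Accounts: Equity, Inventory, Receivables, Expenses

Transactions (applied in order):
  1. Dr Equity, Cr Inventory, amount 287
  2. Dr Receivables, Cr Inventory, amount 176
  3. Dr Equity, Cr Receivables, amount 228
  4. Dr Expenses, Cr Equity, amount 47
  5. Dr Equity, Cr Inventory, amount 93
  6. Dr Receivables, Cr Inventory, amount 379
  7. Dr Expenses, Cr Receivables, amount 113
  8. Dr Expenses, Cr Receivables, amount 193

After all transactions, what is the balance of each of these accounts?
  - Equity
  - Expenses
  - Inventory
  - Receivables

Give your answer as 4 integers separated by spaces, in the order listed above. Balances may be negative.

Answer: 561 353 -935 21

Derivation:
After txn 1 (Dr Equity, Cr Inventory, amount 287): Equity=287 Inventory=-287
After txn 2 (Dr Receivables, Cr Inventory, amount 176): Equity=287 Inventory=-463 Receivables=176
After txn 3 (Dr Equity, Cr Receivables, amount 228): Equity=515 Inventory=-463 Receivables=-52
After txn 4 (Dr Expenses, Cr Equity, amount 47): Equity=468 Expenses=47 Inventory=-463 Receivables=-52
After txn 5 (Dr Equity, Cr Inventory, amount 93): Equity=561 Expenses=47 Inventory=-556 Receivables=-52
After txn 6 (Dr Receivables, Cr Inventory, amount 379): Equity=561 Expenses=47 Inventory=-935 Receivables=327
After txn 7 (Dr Expenses, Cr Receivables, amount 113): Equity=561 Expenses=160 Inventory=-935 Receivables=214
After txn 8 (Dr Expenses, Cr Receivables, amount 193): Equity=561 Expenses=353 Inventory=-935 Receivables=21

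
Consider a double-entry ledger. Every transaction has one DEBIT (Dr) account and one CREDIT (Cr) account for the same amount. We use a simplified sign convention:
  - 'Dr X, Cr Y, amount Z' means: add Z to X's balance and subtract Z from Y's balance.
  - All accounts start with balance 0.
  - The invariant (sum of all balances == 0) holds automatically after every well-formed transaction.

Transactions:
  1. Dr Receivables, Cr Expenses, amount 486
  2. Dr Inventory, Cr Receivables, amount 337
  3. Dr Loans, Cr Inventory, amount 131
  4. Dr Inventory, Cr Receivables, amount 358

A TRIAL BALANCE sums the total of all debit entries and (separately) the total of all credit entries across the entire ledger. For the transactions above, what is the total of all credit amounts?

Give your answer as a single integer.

Answer: 1312

Derivation:
Txn 1: credit+=486
Txn 2: credit+=337
Txn 3: credit+=131
Txn 4: credit+=358
Total credits = 1312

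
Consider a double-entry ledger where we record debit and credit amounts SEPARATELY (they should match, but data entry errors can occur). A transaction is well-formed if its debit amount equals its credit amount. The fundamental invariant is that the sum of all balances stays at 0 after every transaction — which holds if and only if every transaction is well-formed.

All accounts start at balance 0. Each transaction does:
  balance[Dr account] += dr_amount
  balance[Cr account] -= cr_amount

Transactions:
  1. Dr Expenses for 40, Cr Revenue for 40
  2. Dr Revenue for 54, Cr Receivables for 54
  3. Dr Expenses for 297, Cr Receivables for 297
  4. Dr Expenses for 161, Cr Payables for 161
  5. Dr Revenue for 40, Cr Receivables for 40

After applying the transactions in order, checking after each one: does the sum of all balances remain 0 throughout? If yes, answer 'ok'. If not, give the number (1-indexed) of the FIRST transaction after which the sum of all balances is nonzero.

Answer: ok

Derivation:
After txn 1: dr=40 cr=40 sum_balances=0
After txn 2: dr=54 cr=54 sum_balances=0
After txn 3: dr=297 cr=297 sum_balances=0
After txn 4: dr=161 cr=161 sum_balances=0
After txn 5: dr=40 cr=40 sum_balances=0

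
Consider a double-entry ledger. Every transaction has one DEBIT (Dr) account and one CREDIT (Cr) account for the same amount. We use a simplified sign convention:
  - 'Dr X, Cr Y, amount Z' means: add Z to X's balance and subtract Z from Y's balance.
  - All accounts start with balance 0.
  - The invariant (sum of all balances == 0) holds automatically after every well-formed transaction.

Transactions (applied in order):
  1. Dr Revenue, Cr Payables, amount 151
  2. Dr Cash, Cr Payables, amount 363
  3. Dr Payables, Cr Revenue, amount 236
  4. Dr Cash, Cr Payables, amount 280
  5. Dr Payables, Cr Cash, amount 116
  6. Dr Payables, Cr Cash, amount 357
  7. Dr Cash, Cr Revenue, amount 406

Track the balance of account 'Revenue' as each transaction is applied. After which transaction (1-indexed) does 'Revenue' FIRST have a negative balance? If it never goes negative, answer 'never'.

After txn 1: Revenue=151
After txn 2: Revenue=151
After txn 3: Revenue=-85

Answer: 3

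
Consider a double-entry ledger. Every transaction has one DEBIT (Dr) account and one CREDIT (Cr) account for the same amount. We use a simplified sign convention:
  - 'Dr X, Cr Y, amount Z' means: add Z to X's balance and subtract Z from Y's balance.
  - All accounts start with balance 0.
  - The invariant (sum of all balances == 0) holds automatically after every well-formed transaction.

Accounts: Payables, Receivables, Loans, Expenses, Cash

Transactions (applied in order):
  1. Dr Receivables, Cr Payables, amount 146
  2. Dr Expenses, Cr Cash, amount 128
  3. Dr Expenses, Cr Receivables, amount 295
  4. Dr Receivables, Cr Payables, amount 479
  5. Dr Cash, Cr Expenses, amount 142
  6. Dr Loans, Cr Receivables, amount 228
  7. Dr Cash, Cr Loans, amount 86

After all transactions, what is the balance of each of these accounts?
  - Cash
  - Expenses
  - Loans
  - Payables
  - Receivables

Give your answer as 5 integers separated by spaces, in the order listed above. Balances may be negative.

After txn 1 (Dr Receivables, Cr Payables, amount 146): Payables=-146 Receivables=146
After txn 2 (Dr Expenses, Cr Cash, amount 128): Cash=-128 Expenses=128 Payables=-146 Receivables=146
After txn 3 (Dr Expenses, Cr Receivables, amount 295): Cash=-128 Expenses=423 Payables=-146 Receivables=-149
After txn 4 (Dr Receivables, Cr Payables, amount 479): Cash=-128 Expenses=423 Payables=-625 Receivables=330
After txn 5 (Dr Cash, Cr Expenses, amount 142): Cash=14 Expenses=281 Payables=-625 Receivables=330
After txn 6 (Dr Loans, Cr Receivables, amount 228): Cash=14 Expenses=281 Loans=228 Payables=-625 Receivables=102
After txn 7 (Dr Cash, Cr Loans, amount 86): Cash=100 Expenses=281 Loans=142 Payables=-625 Receivables=102

Answer: 100 281 142 -625 102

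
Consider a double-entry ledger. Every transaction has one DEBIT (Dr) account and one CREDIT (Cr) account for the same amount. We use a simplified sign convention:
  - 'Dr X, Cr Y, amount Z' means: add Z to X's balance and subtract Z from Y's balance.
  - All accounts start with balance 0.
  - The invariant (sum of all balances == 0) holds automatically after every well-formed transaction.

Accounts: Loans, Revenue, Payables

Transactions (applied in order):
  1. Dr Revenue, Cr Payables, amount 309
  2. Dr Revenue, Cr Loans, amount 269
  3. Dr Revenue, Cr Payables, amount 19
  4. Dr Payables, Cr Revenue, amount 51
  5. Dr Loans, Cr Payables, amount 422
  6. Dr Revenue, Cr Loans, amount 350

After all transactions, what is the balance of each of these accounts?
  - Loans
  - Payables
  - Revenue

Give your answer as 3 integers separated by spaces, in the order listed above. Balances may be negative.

After txn 1 (Dr Revenue, Cr Payables, amount 309): Payables=-309 Revenue=309
After txn 2 (Dr Revenue, Cr Loans, amount 269): Loans=-269 Payables=-309 Revenue=578
After txn 3 (Dr Revenue, Cr Payables, amount 19): Loans=-269 Payables=-328 Revenue=597
After txn 4 (Dr Payables, Cr Revenue, amount 51): Loans=-269 Payables=-277 Revenue=546
After txn 5 (Dr Loans, Cr Payables, amount 422): Loans=153 Payables=-699 Revenue=546
After txn 6 (Dr Revenue, Cr Loans, amount 350): Loans=-197 Payables=-699 Revenue=896

Answer: -197 -699 896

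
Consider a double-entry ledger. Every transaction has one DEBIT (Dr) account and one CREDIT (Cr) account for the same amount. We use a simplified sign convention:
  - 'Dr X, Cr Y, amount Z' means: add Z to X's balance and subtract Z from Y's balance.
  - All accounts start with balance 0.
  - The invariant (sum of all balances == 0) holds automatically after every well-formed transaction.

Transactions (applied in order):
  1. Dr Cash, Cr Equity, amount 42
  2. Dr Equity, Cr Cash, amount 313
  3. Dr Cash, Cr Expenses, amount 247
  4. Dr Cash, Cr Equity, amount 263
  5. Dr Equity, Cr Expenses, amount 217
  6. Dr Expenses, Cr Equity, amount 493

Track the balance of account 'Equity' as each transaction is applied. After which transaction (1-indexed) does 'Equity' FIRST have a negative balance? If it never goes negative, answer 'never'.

Answer: 1

Derivation:
After txn 1: Equity=-42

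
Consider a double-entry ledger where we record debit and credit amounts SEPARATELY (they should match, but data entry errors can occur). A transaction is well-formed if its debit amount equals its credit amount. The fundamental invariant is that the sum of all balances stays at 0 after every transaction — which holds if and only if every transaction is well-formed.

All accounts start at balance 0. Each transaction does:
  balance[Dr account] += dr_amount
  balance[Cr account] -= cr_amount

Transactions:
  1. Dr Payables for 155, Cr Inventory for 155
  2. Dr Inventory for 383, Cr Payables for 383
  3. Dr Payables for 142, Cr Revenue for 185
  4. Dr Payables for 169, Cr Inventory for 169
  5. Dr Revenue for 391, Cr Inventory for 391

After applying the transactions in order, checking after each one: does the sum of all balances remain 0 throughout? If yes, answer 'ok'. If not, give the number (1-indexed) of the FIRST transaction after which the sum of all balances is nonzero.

Answer: 3

Derivation:
After txn 1: dr=155 cr=155 sum_balances=0
After txn 2: dr=383 cr=383 sum_balances=0
After txn 3: dr=142 cr=185 sum_balances=-43
After txn 4: dr=169 cr=169 sum_balances=-43
After txn 5: dr=391 cr=391 sum_balances=-43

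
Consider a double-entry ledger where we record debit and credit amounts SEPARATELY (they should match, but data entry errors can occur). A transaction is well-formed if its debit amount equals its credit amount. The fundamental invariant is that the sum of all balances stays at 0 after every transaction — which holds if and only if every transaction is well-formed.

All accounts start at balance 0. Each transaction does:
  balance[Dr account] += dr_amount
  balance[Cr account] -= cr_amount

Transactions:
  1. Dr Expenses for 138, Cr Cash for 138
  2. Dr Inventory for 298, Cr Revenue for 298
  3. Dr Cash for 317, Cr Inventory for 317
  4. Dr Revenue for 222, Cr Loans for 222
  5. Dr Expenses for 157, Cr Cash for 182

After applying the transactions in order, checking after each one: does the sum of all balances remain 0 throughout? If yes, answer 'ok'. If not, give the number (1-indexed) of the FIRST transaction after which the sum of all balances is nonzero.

After txn 1: dr=138 cr=138 sum_balances=0
After txn 2: dr=298 cr=298 sum_balances=0
After txn 3: dr=317 cr=317 sum_balances=0
After txn 4: dr=222 cr=222 sum_balances=0
After txn 5: dr=157 cr=182 sum_balances=-25

Answer: 5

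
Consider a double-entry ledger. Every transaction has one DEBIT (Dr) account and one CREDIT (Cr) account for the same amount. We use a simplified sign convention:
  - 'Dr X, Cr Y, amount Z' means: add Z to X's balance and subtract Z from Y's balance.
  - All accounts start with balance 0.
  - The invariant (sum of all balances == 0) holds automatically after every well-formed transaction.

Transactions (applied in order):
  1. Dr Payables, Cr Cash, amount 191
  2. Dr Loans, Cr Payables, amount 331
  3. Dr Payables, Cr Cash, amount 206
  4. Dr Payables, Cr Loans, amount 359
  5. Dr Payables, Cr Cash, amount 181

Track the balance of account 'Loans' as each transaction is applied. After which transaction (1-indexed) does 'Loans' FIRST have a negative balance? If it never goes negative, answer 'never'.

After txn 1: Loans=0
After txn 2: Loans=331
After txn 3: Loans=331
After txn 4: Loans=-28

Answer: 4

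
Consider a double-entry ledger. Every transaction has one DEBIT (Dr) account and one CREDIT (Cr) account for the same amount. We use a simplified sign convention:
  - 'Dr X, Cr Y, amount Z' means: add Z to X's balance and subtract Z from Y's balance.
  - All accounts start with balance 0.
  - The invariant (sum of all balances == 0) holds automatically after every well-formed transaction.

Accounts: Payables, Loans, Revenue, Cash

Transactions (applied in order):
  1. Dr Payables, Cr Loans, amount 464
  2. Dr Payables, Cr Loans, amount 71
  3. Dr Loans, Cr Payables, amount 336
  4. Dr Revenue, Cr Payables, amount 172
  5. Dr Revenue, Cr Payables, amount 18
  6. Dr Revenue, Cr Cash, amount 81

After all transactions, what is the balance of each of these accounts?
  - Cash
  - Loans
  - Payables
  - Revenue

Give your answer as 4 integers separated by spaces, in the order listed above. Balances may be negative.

After txn 1 (Dr Payables, Cr Loans, amount 464): Loans=-464 Payables=464
After txn 2 (Dr Payables, Cr Loans, amount 71): Loans=-535 Payables=535
After txn 3 (Dr Loans, Cr Payables, amount 336): Loans=-199 Payables=199
After txn 4 (Dr Revenue, Cr Payables, amount 172): Loans=-199 Payables=27 Revenue=172
After txn 5 (Dr Revenue, Cr Payables, amount 18): Loans=-199 Payables=9 Revenue=190
After txn 6 (Dr Revenue, Cr Cash, amount 81): Cash=-81 Loans=-199 Payables=9 Revenue=271

Answer: -81 -199 9 271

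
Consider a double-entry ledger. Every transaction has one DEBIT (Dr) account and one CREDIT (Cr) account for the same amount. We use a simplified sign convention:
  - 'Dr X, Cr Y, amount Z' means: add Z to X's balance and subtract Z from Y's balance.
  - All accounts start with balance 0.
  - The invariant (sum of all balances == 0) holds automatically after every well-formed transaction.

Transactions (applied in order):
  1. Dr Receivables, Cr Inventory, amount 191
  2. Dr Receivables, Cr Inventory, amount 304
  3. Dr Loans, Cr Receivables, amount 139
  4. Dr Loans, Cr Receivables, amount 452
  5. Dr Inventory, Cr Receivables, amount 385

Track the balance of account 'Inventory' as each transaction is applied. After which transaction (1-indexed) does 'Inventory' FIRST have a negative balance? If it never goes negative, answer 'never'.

After txn 1: Inventory=-191

Answer: 1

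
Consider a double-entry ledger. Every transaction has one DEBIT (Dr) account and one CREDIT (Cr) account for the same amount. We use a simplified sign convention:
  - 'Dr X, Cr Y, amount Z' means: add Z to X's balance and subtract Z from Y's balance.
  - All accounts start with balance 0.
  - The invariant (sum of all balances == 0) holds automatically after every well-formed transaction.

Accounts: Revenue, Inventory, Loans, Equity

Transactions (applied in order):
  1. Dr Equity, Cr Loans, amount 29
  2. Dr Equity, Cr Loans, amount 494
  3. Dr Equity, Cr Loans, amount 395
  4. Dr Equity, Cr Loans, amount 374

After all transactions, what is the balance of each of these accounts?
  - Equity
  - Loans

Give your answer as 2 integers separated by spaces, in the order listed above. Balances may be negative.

After txn 1 (Dr Equity, Cr Loans, amount 29): Equity=29 Loans=-29
After txn 2 (Dr Equity, Cr Loans, amount 494): Equity=523 Loans=-523
After txn 3 (Dr Equity, Cr Loans, amount 395): Equity=918 Loans=-918
After txn 4 (Dr Equity, Cr Loans, amount 374): Equity=1292 Loans=-1292

Answer: 1292 -1292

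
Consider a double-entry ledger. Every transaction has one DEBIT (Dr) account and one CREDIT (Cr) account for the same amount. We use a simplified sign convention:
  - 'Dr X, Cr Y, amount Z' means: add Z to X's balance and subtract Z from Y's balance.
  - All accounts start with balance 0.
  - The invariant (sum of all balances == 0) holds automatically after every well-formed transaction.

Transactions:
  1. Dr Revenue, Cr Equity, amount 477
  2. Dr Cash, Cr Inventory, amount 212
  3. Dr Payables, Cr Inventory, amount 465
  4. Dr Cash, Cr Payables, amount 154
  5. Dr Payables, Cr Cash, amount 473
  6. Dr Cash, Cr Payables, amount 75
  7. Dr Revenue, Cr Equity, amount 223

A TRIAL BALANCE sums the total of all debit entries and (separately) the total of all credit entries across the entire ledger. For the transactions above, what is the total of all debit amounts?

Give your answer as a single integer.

Answer: 2079

Derivation:
Txn 1: debit+=477
Txn 2: debit+=212
Txn 3: debit+=465
Txn 4: debit+=154
Txn 5: debit+=473
Txn 6: debit+=75
Txn 7: debit+=223
Total debits = 2079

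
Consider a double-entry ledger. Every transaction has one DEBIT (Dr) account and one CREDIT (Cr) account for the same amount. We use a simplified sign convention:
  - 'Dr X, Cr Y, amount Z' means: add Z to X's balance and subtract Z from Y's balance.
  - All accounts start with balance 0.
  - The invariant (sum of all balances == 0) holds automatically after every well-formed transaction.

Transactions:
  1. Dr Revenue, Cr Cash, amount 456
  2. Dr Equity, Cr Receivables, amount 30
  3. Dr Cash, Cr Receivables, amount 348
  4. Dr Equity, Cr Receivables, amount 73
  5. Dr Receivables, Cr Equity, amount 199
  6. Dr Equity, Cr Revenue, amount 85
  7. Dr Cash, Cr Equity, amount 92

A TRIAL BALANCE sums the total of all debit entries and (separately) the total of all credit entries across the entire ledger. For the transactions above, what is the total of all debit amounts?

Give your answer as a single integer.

Answer: 1283

Derivation:
Txn 1: debit+=456
Txn 2: debit+=30
Txn 3: debit+=348
Txn 4: debit+=73
Txn 5: debit+=199
Txn 6: debit+=85
Txn 7: debit+=92
Total debits = 1283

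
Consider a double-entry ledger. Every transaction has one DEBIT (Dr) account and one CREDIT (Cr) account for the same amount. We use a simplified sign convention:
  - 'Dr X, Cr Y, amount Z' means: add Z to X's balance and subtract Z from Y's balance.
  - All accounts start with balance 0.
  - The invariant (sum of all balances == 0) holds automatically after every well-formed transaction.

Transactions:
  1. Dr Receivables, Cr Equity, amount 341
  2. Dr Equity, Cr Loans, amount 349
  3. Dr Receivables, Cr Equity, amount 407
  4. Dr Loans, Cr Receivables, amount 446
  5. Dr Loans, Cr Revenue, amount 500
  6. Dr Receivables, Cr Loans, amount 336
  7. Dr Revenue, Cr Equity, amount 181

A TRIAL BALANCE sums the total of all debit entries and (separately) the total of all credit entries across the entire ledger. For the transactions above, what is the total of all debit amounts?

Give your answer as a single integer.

Txn 1: debit+=341
Txn 2: debit+=349
Txn 3: debit+=407
Txn 4: debit+=446
Txn 5: debit+=500
Txn 6: debit+=336
Txn 7: debit+=181
Total debits = 2560

Answer: 2560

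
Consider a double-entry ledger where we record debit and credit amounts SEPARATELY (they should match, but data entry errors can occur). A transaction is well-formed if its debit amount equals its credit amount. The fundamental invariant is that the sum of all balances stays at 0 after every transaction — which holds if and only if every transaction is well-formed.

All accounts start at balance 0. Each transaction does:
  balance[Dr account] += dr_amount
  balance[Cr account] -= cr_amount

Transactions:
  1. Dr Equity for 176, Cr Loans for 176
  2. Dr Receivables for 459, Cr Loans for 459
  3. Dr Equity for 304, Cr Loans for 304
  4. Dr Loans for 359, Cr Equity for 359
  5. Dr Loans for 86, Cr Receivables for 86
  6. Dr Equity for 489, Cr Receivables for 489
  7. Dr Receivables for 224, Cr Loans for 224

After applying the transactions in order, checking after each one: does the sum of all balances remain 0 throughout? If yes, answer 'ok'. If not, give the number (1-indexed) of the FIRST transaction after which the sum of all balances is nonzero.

After txn 1: dr=176 cr=176 sum_balances=0
After txn 2: dr=459 cr=459 sum_balances=0
After txn 3: dr=304 cr=304 sum_balances=0
After txn 4: dr=359 cr=359 sum_balances=0
After txn 5: dr=86 cr=86 sum_balances=0
After txn 6: dr=489 cr=489 sum_balances=0
After txn 7: dr=224 cr=224 sum_balances=0

Answer: ok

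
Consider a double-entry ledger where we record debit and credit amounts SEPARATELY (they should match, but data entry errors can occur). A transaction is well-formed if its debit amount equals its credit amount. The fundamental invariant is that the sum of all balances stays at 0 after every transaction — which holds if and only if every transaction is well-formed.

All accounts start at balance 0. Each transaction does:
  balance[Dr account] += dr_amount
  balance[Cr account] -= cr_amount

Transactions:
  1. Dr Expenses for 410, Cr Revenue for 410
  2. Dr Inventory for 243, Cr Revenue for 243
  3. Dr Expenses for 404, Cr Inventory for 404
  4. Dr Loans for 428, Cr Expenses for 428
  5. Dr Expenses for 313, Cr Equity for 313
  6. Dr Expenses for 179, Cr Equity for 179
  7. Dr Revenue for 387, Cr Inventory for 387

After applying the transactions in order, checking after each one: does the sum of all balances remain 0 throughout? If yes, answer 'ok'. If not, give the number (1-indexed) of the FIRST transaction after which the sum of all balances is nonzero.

Answer: ok

Derivation:
After txn 1: dr=410 cr=410 sum_balances=0
After txn 2: dr=243 cr=243 sum_balances=0
After txn 3: dr=404 cr=404 sum_balances=0
After txn 4: dr=428 cr=428 sum_balances=0
After txn 5: dr=313 cr=313 sum_balances=0
After txn 6: dr=179 cr=179 sum_balances=0
After txn 7: dr=387 cr=387 sum_balances=0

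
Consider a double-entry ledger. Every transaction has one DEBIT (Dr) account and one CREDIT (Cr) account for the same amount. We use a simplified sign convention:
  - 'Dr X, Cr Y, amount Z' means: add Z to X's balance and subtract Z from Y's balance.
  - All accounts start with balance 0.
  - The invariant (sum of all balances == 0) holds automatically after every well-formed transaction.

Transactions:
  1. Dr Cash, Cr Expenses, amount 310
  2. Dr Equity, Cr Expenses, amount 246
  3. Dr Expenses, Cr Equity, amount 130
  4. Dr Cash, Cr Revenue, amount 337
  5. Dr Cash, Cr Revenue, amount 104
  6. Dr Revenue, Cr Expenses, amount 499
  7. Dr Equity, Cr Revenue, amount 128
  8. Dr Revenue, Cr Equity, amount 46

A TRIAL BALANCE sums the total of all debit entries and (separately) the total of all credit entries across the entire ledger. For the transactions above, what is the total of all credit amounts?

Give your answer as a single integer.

Txn 1: credit+=310
Txn 2: credit+=246
Txn 3: credit+=130
Txn 4: credit+=337
Txn 5: credit+=104
Txn 6: credit+=499
Txn 7: credit+=128
Txn 8: credit+=46
Total credits = 1800

Answer: 1800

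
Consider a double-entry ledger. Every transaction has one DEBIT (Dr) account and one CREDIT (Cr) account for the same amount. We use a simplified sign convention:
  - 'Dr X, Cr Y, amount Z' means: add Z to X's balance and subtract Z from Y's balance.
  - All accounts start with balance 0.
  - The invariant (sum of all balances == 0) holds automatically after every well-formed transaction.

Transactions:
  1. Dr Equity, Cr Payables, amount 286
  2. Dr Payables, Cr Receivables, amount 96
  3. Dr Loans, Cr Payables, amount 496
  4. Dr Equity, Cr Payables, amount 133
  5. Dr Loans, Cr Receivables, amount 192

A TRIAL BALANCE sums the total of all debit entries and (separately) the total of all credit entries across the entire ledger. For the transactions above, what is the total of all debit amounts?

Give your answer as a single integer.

Txn 1: debit+=286
Txn 2: debit+=96
Txn 3: debit+=496
Txn 4: debit+=133
Txn 5: debit+=192
Total debits = 1203

Answer: 1203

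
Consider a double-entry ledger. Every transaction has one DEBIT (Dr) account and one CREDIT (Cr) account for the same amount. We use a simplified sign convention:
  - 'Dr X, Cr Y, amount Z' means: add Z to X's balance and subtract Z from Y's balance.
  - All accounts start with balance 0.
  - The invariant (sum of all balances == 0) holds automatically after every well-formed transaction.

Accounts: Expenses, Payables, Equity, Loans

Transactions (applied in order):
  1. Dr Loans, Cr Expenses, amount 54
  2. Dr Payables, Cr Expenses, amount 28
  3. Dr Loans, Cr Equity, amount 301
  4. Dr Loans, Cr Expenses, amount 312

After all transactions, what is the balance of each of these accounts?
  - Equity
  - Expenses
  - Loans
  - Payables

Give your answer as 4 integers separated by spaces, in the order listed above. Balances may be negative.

Answer: -301 -394 667 28

Derivation:
After txn 1 (Dr Loans, Cr Expenses, amount 54): Expenses=-54 Loans=54
After txn 2 (Dr Payables, Cr Expenses, amount 28): Expenses=-82 Loans=54 Payables=28
After txn 3 (Dr Loans, Cr Equity, amount 301): Equity=-301 Expenses=-82 Loans=355 Payables=28
After txn 4 (Dr Loans, Cr Expenses, amount 312): Equity=-301 Expenses=-394 Loans=667 Payables=28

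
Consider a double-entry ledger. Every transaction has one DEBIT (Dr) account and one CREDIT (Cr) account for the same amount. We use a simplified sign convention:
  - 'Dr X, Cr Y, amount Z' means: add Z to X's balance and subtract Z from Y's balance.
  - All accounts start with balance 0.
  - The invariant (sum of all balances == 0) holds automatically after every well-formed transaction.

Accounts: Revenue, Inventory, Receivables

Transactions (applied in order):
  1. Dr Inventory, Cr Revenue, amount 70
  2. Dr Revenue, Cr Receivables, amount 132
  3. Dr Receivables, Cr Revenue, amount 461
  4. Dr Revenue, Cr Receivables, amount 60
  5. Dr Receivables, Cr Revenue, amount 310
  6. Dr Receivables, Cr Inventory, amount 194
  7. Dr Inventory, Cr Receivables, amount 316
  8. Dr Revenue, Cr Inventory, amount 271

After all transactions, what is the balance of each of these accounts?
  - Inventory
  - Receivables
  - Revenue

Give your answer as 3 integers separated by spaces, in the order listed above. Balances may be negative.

After txn 1 (Dr Inventory, Cr Revenue, amount 70): Inventory=70 Revenue=-70
After txn 2 (Dr Revenue, Cr Receivables, amount 132): Inventory=70 Receivables=-132 Revenue=62
After txn 3 (Dr Receivables, Cr Revenue, amount 461): Inventory=70 Receivables=329 Revenue=-399
After txn 4 (Dr Revenue, Cr Receivables, amount 60): Inventory=70 Receivables=269 Revenue=-339
After txn 5 (Dr Receivables, Cr Revenue, amount 310): Inventory=70 Receivables=579 Revenue=-649
After txn 6 (Dr Receivables, Cr Inventory, amount 194): Inventory=-124 Receivables=773 Revenue=-649
After txn 7 (Dr Inventory, Cr Receivables, amount 316): Inventory=192 Receivables=457 Revenue=-649
After txn 8 (Dr Revenue, Cr Inventory, amount 271): Inventory=-79 Receivables=457 Revenue=-378

Answer: -79 457 -378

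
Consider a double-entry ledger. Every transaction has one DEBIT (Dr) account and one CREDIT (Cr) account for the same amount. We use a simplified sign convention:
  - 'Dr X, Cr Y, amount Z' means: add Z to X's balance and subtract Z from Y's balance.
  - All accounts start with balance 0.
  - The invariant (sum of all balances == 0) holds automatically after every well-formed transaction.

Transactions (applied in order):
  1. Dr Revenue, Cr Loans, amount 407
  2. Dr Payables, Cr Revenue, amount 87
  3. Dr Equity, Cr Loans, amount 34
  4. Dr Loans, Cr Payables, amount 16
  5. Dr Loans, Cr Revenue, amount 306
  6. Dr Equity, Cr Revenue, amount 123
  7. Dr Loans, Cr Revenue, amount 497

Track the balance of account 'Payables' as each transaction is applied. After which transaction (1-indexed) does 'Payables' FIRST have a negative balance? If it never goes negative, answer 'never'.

After txn 1: Payables=0
After txn 2: Payables=87
After txn 3: Payables=87
After txn 4: Payables=71
After txn 5: Payables=71
After txn 6: Payables=71
After txn 7: Payables=71

Answer: never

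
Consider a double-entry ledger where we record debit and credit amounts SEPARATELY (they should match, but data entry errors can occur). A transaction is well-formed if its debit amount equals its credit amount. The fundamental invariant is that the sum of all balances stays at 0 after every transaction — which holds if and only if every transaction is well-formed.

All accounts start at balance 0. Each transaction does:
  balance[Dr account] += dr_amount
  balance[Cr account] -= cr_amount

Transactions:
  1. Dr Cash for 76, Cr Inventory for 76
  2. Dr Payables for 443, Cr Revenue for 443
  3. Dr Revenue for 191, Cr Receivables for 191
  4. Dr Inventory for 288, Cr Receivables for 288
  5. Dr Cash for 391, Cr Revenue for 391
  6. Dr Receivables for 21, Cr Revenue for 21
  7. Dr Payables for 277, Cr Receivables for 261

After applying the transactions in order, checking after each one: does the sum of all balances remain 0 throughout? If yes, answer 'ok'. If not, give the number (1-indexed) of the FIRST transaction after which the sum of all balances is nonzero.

After txn 1: dr=76 cr=76 sum_balances=0
After txn 2: dr=443 cr=443 sum_balances=0
After txn 3: dr=191 cr=191 sum_balances=0
After txn 4: dr=288 cr=288 sum_balances=0
After txn 5: dr=391 cr=391 sum_balances=0
After txn 6: dr=21 cr=21 sum_balances=0
After txn 7: dr=277 cr=261 sum_balances=16

Answer: 7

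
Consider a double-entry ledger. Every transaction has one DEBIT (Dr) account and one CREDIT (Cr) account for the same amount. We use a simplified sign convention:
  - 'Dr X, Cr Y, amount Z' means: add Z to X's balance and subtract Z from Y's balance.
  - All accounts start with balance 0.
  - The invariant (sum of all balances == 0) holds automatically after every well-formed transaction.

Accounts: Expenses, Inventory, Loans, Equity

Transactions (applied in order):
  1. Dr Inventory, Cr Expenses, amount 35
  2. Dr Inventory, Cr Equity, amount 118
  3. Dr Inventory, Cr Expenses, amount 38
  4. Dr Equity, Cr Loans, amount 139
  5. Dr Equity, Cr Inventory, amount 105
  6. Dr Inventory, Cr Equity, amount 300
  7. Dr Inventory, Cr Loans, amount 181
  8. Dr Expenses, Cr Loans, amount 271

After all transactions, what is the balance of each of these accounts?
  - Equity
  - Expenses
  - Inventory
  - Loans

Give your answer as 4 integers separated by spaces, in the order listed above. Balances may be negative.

After txn 1 (Dr Inventory, Cr Expenses, amount 35): Expenses=-35 Inventory=35
After txn 2 (Dr Inventory, Cr Equity, amount 118): Equity=-118 Expenses=-35 Inventory=153
After txn 3 (Dr Inventory, Cr Expenses, amount 38): Equity=-118 Expenses=-73 Inventory=191
After txn 4 (Dr Equity, Cr Loans, amount 139): Equity=21 Expenses=-73 Inventory=191 Loans=-139
After txn 5 (Dr Equity, Cr Inventory, amount 105): Equity=126 Expenses=-73 Inventory=86 Loans=-139
After txn 6 (Dr Inventory, Cr Equity, amount 300): Equity=-174 Expenses=-73 Inventory=386 Loans=-139
After txn 7 (Dr Inventory, Cr Loans, amount 181): Equity=-174 Expenses=-73 Inventory=567 Loans=-320
After txn 8 (Dr Expenses, Cr Loans, amount 271): Equity=-174 Expenses=198 Inventory=567 Loans=-591

Answer: -174 198 567 -591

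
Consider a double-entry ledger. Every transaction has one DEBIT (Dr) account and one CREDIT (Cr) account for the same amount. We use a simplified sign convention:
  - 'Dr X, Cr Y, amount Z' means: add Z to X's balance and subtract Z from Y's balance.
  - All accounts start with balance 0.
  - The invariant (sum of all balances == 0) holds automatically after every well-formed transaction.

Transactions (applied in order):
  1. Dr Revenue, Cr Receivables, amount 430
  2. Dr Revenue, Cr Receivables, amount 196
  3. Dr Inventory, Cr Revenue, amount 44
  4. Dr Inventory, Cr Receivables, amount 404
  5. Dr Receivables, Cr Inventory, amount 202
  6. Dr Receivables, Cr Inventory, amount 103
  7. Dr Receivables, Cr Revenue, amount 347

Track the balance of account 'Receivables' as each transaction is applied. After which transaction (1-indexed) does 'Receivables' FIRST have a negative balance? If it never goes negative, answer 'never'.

After txn 1: Receivables=-430

Answer: 1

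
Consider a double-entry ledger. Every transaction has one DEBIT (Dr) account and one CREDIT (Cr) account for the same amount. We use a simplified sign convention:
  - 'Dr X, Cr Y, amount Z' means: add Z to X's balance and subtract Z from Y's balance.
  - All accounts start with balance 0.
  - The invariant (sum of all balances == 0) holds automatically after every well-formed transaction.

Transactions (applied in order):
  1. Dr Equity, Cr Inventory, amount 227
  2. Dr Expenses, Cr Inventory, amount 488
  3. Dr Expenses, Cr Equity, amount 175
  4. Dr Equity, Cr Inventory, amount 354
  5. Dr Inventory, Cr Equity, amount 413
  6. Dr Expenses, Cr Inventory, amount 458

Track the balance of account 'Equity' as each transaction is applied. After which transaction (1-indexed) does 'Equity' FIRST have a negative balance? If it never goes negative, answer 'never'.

Answer: 5

Derivation:
After txn 1: Equity=227
After txn 2: Equity=227
After txn 3: Equity=52
After txn 4: Equity=406
After txn 5: Equity=-7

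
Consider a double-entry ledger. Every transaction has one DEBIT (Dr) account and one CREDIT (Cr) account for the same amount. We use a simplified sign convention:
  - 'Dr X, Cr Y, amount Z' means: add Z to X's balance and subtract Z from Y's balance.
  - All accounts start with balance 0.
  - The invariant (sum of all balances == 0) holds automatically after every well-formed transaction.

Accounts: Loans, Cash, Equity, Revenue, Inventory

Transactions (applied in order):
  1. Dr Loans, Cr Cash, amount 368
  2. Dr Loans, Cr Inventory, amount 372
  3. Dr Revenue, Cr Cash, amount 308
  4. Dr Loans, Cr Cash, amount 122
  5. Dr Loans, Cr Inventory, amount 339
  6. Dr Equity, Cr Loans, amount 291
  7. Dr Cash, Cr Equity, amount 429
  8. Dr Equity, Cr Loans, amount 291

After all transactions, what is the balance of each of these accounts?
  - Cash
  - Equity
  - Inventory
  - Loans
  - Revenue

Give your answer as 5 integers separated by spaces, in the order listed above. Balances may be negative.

After txn 1 (Dr Loans, Cr Cash, amount 368): Cash=-368 Loans=368
After txn 2 (Dr Loans, Cr Inventory, amount 372): Cash=-368 Inventory=-372 Loans=740
After txn 3 (Dr Revenue, Cr Cash, amount 308): Cash=-676 Inventory=-372 Loans=740 Revenue=308
After txn 4 (Dr Loans, Cr Cash, amount 122): Cash=-798 Inventory=-372 Loans=862 Revenue=308
After txn 5 (Dr Loans, Cr Inventory, amount 339): Cash=-798 Inventory=-711 Loans=1201 Revenue=308
After txn 6 (Dr Equity, Cr Loans, amount 291): Cash=-798 Equity=291 Inventory=-711 Loans=910 Revenue=308
After txn 7 (Dr Cash, Cr Equity, amount 429): Cash=-369 Equity=-138 Inventory=-711 Loans=910 Revenue=308
After txn 8 (Dr Equity, Cr Loans, amount 291): Cash=-369 Equity=153 Inventory=-711 Loans=619 Revenue=308

Answer: -369 153 -711 619 308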